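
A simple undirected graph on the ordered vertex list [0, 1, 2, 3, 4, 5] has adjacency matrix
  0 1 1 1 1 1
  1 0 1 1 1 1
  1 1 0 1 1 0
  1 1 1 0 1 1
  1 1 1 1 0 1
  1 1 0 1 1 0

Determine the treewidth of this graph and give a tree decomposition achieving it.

Treewidth 4.
One such decomposition:
Bags: B1 = {0, 1, 3, 4, 5}  B2 = {0, 1, 2, 3, 4}
Tree: B1–B2

The largest bag has 5 vertices, giving width 4; this decomposition certifies tw(G) ≤ 4. On the other hand G contains the 5-clique {0, 1, 2, 3, 4}. A clique must lie in a single bag of any decomposition, so no decomposition can have width below 4. Hence tw(G) = 4 exactly.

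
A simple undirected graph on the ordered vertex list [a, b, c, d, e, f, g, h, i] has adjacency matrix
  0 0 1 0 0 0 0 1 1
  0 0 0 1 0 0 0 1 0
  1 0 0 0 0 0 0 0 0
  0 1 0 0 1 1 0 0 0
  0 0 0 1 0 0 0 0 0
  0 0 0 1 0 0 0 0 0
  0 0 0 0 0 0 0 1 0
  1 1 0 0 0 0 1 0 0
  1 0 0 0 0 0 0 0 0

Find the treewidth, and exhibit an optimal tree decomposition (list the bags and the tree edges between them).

The largest bag has 2 vertices, giving width 1; this decomposition certifies tw(G) ≤ 1. Since G has at least one edge (e.g. h–b), it is not an edgeless graph, so tw(G) ≥ 1. The upper and lower bounds meet at 1, so that is the treewidth.

Treewidth 1.
Bags: B1 = {b, h}  B2 = {b, d}  B3 = {g, h}  B4 = {d, f}  B5 = {a, h}  B6 = {a, c}  B7 = {d, e}  B8 = {a, i}
Tree: B1–B2, B1–B3, B2–B4, B1–B5, B5–B6, B4–B7, B6–B8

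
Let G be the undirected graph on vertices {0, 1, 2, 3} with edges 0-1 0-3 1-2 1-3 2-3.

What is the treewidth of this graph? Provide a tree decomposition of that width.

Treewidth 2.
Bags: B1 = {1, 2, 3}  B2 = {0, 1, 3}
Tree: B1–B2

The largest bag has 3 vertices, giving width 2; this decomposition certifies tw(G) ≤ 2. On the other hand G contains the 3-clique {0, 1, 3}. A clique must lie in a single bag of any decomposition, so no decomposition can have width below 2. Hence tw(G) = 2 exactly.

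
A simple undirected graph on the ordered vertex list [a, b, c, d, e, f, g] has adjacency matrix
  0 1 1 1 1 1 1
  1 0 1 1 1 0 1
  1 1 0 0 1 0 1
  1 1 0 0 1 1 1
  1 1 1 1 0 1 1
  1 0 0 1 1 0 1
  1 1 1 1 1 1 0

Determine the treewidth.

4

A width-4 tree decomposition is:
Bags: B1 = {a, b, d, e, g}  B2 = {a, d, e, f, g}  B3 = {a, b, c, e, g}
Tree: B1–B2, B1–B3
The largest bag has 5 vertices, giving width 4; this decomposition certifies tw(G) ≤ 4. On the other hand G contains the 5-clique {a, d, e, f, g}. A clique must lie in a single bag of any decomposition, so no decomposition can have width below 4. Therefore the treewidth is 4.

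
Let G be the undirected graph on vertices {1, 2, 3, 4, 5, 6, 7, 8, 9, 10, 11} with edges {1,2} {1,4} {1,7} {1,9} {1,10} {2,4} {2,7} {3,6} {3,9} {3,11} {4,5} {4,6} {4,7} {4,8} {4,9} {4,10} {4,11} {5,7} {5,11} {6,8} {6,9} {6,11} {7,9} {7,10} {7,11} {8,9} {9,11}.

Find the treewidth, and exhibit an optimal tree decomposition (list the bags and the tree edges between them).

Every bag has size at most 4, so the width is 4 − 1 = 3 and tw(G) ≤ 3. Conversely, {3, 6, 9, 11} is a clique of size 4, and the vertices of any clique must share a bag in every tree decomposition; so some bag has ≥ 4 vertices and tw(G) ≥ 3. The upper and lower bounds meet at 3, so that is the treewidth.

Treewidth 3.
Bags: B1 = {1, 4, 7, 9}  B2 = {1, 4, 7, 10}  B3 = {4, 7, 9, 11}  B4 = {1, 2, 4, 7}  B5 = {4, 6, 9, 11}  B6 = {4, 6, 8, 9}  B7 = {3, 6, 9, 11}  B8 = {4, 5, 7, 11}
Tree: B1–B2, B1–B3, B1–B4, B3–B5, B5–B6, B5–B7, B3–B8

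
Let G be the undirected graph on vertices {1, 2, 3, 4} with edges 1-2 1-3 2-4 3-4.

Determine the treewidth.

A width-2 tree decomposition is:
Bags: B1 = {1, 3, 4}  B2 = {1, 2, 4}
Tree: B1–B2
The largest bag has 3 vertices, giving width 2; this decomposition certifies tw(G) ≤ 2. Since 1–3–4–2–1 is a cycle in G, G is not acyclic. Forests are exactly the graphs of treewidth ≤ 1, so tw(G) ≥ 2. Combining the bounds, tw(G) = 2.

2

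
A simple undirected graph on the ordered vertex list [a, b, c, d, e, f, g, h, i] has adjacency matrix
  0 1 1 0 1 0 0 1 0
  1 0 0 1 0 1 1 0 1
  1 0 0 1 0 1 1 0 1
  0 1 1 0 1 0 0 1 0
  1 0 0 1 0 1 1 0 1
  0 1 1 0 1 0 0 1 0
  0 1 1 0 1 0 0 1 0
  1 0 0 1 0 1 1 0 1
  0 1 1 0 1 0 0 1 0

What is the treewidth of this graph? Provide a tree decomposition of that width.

Treewidth 4.
One optimal decomposition is:
Bags: B1 = {a, b, c, e, h}  B2 = {b, c, e, h, i}  B3 = {b, c, e, g, h}  B4 = {b, c, d, e, h}  B5 = {b, c, e, f, h}
Tree: B1–B2, B2–B3, B3–B4, B4–B5

The largest bag has 5 vertices, giving width 4; this decomposition certifies tw(G) ≤ 4. For the lower bound: the 5 vertex sets {a,b}, {c,i}, {g,h}, {e}, {d} are disjoint, each induces a connected subgraph, and every pair is joined by at least one edge of G. Contracting each set to a single vertex therefore yields K_{5} as a minor, and since treewidth is minor-monotone, tw(G) ≥ tw(K_{5}) = 4. Therefore the treewidth is 4.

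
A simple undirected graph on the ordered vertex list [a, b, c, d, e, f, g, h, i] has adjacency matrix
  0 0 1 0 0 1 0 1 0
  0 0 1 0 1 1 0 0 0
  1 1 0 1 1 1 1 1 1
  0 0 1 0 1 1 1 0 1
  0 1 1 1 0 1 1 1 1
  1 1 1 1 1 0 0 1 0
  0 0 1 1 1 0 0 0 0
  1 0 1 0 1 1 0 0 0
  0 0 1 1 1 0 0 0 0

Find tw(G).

A width-3 tree decomposition is:
Bags: B1 = {c, d, e, f}  B2 = {b, c, e, f}  B3 = {c, d, e, i}  B4 = {c, e, f, h}  B5 = {c, d, e, g}  B6 = {a, c, f, h}
Tree: B1–B2, B1–B3, B2–B4, B1–B5, B4–B6
Each bag holds 4 vertices, so the decomposition has width 3, which upper-bounds the treewidth. For the lower bound, the 4 vertices {c, d, e, g} are pairwise adjacent, and any tree decomposition puts a clique entirely inside one bag — forcing width ≥ 3. Combining the bounds, tw(G) = 3.

3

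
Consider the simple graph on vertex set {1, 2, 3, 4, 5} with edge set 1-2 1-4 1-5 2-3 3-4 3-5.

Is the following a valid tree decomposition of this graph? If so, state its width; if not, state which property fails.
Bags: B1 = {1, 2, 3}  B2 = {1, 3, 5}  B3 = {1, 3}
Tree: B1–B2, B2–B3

No — vertex 4 appears in no bag.

A tree decomposition must satisfy three properties: every vertex lies in some bag; for every edge, both endpoints lie together in some bag; and for every vertex, the bags containing it form a connected subtree. Here vertex 4 appears in no bag, so the decomposition is invalid.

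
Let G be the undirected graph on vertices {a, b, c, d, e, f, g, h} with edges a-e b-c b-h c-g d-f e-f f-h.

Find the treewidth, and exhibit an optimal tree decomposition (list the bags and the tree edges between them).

Every bag has size at most 2, so the width is 2 − 1 = 1 and tw(G) ≤ 1. Any graph with an edge has treewidth ≥ 1, and G has the edge a–e. Hence tw(G) = 1 exactly.

Treewidth 1.
One optimal decomposition is:
Bags: B1 = {a, e}  B2 = {e, f}  B3 = {f, h}  B4 = {d, f}  B5 = {b, h}  B6 = {b, c}  B7 = {c, g}
Tree: B1–B2, B2–B3, B2–B4, B3–B5, B5–B6, B6–B7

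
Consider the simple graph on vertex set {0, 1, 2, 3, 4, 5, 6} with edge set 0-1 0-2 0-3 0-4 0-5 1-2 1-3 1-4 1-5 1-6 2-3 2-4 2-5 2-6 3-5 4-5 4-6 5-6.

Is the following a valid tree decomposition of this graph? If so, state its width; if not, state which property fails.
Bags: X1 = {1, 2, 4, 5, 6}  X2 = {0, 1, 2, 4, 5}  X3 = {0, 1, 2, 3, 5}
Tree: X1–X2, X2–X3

Vertex coverage: the bags together contain {0, 1, 2, 3, 4, 5, 6}, the full vertex set. Edge coverage: each edge of G has both endpoints in at least one bag. Running intersection: for every vertex, the bags containing it form a connected subtree. All three properties hold, so this is a valid tree decomposition of width max|bag| − 1 = 4, and hence tw(G) ≤ 4.

Yes; width 4.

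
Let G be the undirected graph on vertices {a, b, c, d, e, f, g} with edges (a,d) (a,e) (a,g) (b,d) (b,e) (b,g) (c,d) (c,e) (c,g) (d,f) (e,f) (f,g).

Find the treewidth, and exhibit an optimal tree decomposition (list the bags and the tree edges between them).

Treewidth 3.
Bags: B1 = {d, e, f, g}  B2 = {c, d, e, g}  B3 = {a, d, e, g}  B4 = {b, d, e, g}
Tree: B1–B2, B2–B3, B3–B4

The largest bag has 4 vertices, giving width 3; this decomposition certifies tw(G) ≤ 3. For the lower bound: the 4 vertex sets {e,f}, {c,g}, {d}, {a} are disjoint, each induces a connected subgraph, and every pair is joined by at least one edge of G. Contracting each set to a single vertex therefore yields K_{4} as a minor, and since treewidth is minor-monotone, tw(G) ≥ tw(K_{4}) = 3. Combining the bounds, tw(G) = 3.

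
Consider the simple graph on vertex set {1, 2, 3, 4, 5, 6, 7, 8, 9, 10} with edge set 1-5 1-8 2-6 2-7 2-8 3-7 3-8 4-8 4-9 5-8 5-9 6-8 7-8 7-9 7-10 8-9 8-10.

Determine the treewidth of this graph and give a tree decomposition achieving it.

Each bag holds 3 vertices, so the decomposition has width 2, which upper-bounds the treewidth. For the lower bound, the 3 vertices {1, 5, 8} are pairwise adjacent, and any tree decomposition puts a clique entirely inside one bag — forcing width ≥ 2. Therefore the treewidth is 2.

Treewidth 2.
Bags: B1 = {1, 5, 8}  B2 = {5, 8, 9}  B3 = {7, 8, 9}  B4 = {7, 8, 10}  B5 = {2, 7, 8}  B6 = {2, 6, 8}  B7 = {3, 7, 8}  B8 = {4, 8, 9}
Tree: B1–B2, B2–B3, B3–B4, B3–B5, B5–B6, B5–B7, B3–B8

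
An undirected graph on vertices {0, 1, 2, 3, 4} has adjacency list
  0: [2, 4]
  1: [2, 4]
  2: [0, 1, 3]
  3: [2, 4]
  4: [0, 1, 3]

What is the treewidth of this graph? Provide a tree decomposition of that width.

Every bag has size at most 3, so the width is 3 − 1 = 2 and tw(G) ≤ 2. For the lower bound, G contains the cycle 2–0–4–3–2, so G is not a forest; only forests have treewidth ≤ 1, hence tw(G) ≥ 2. Hence tw(G) = 2 exactly.

Treewidth 2.
One optimal decomposition is:
Bags: B1 = {0, 2, 4}  B2 = {2, 3, 4}  B3 = {1, 2, 4}
Tree: B1–B2, B2–B3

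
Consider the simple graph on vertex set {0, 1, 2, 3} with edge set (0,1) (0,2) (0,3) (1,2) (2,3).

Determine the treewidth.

2

A width-2 tree decomposition is:
Bags: B1 = {0, 2, 3}  B2 = {0, 1, 2}
Tree: B1–B2
The largest bag has 3 vertices, giving width 2; this decomposition certifies tw(G) ≤ 2. Conversely, {0, 1, 2} is a clique of size 3, and the vertices of any clique must share a bag in every tree decomposition; so some bag has ≥ 3 vertices and tw(G) ≥ 2. Therefore the treewidth is 2.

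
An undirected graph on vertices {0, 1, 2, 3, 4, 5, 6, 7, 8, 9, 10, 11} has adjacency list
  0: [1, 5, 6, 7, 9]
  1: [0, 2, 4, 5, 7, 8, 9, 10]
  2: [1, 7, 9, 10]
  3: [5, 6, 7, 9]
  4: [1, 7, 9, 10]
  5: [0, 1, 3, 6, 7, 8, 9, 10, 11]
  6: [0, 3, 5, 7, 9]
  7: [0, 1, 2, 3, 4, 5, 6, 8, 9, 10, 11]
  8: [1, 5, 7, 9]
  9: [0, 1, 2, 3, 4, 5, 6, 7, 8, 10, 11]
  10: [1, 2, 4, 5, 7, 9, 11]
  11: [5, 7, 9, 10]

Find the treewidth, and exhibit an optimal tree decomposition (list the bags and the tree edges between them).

Treewidth 4.
One such decomposition:
Bags: B1 = {1, 5, 7, 9, 10}  B2 = {1, 4, 7, 9, 10}  B3 = {0, 1, 5, 7, 9}  B4 = {0, 5, 6, 7, 9}  B5 = {3, 5, 6, 7, 9}  B6 = {1, 2, 7, 9, 10}  B7 = {1, 5, 7, 8, 9}  B8 = {5, 7, 9, 10, 11}
Tree: B1–B2, B1–B3, B3–B4, B4–B5, B1–B6, B3–B7, B1–B8

The largest bag has 5 vertices, giving width 4; this decomposition certifies tw(G) ≤ 4. Conversely, {1, 2, 7, 9, 10} is a clique of size 5, and the vertices of any clique must share a bag in every tree decomposition; so some bag has ≥ 5 vertices and tw(G) ≥ 4. Therefore the treewidth is 4.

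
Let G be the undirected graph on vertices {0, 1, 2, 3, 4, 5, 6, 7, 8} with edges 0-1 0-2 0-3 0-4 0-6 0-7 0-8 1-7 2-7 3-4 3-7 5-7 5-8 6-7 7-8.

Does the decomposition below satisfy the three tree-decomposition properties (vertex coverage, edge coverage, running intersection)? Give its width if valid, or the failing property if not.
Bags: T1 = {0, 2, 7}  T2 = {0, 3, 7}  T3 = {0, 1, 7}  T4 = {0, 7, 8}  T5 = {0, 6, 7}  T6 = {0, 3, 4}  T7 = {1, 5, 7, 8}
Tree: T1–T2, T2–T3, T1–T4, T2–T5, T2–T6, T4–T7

A tree decomposition must satisfy three properties: every vertex lies in some bag; for every edge, both endpoints lie together in some bag; and for every vertex, the bags containing it form a connected subtree. Here bags containing vertex 1 are not connected in the tree, so the decomposition is invalid.

No — bags containing vertex 1 are not connected in the tree.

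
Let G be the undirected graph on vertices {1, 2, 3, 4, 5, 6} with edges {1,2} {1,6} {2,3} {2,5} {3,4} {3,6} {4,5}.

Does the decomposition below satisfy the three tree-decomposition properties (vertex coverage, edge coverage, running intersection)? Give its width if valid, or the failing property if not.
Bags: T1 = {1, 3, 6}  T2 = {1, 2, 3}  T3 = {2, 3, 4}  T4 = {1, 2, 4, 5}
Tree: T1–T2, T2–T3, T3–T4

A tree decomposition must satisfy three properties: every vertex lies in some bag; for every edge, both endpoints lie together in some bag; and for every vertex, the bags containing it form a connected subtree. Here bags containing vertex 1 are not connected in the tree, so the decomposition is invalid.

No — bags containing vertex 1 are not connected in the tree.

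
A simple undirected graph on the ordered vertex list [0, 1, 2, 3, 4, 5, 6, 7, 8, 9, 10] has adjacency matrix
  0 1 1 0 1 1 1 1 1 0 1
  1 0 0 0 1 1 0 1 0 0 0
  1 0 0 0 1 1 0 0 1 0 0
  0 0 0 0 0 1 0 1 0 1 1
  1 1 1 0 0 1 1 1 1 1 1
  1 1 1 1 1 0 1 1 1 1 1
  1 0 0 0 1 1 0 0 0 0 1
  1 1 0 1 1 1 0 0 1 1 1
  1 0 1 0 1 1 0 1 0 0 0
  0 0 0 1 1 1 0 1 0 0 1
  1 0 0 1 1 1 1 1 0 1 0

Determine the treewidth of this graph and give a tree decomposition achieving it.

Treewidth 4.
One optimal decomposition is:
Bags: B1 = {0, 4, 5, 7, 10}  B2 = {0, 4, 5, 6, 10}  B3 = {0, 1, 4, 5, 7}  B4 = {0, 4, 5, 7, 8}  B5 = {4, 5, 7, 9, 10}  B6 = {3, 5, 7, 9, 10}  B7 = {0, 2, 4, 5, 8}
Tree: B1–B2, B1–B3, B3–B4, B1–B5, B5–B6, B4–B7

Each bag holds 5 vertices, so the decomposition has width 4, which upper-bounds the treewidth. On the other hand G contains the 5-clique {3, 5, 7, 9, 10}. A clique must lie in a single bag of any decomposition, so no decomposition can have width below 4. Combining the bounds, tw(G) = 4.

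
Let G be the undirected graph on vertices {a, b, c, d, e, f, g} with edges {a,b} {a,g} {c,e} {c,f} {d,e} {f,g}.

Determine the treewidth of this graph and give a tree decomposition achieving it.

Treewidth 1.
One such decomposition:
Bags: B1 = {a, b}  B2 = {a, g}  B3 = {f, g}  B4 = {c, f}  B5 = {c, e}  B6 = {d, e}
Tree: B1–B2, B2–B3, B3–B4, B4–B5, B5–B6

Every bag has size at most 2, so the width is 2 − 1 = 1 and tw(G) ≤ 1. Since G has at least one edge (e.g. b–a), it is not an edgeless graph, so tw(G) ≥ 1. The upper and lower bounds meet at 1, so that is the treewidth.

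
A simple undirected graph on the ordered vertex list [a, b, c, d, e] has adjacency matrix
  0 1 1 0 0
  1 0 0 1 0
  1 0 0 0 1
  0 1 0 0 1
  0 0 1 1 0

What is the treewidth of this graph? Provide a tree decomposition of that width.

Treewidth 2.
Bags: B1 = {a, b, c}  B2 = {b, c, e}  B3 = {b, d, e}
Tree: B1–B2, B2–B3

The largest bag has 3 vertices, giving width 2; this decomposition certifies tw(G) ≤ 2. Since b–a–c–e–d–b is a cycle in G, G is not acyclic. Forests are exactly the graphs of treewidth ≤ 1, so tw(G) ≥ 2. Hence tw(G) = 2 exactly.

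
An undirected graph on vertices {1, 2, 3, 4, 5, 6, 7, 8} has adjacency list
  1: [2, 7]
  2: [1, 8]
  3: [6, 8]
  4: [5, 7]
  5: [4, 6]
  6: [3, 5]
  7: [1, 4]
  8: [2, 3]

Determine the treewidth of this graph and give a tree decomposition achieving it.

Every bag has size at most 3, so the width is 3 − 1 = 2 and tw(G) ≤ 2. Since 1–7–4–5–6–3–8–2–1 is a cycle in G, G is not acyclic. Forests are exactly the graphs of treewidth ≤ 1, so tw(G) ≥ 2. Combining the bounds, tw(G) = 2.

Treewidth 2.
One optimal decomposition is:
Bags: B1 = {1, 4, 7}  B2 = {1, 4, 5}  B3 = {1, 5, 6}  B4 = {1, 3, 6}  B5 = {1, 3, 8}  B6 = {1, 2, 8}
Tree: B1–B2, B2–B3, B3–B4, B4–B5, B5–B6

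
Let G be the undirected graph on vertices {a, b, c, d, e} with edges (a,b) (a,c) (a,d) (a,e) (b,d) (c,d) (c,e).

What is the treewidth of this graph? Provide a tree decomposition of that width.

Every bag has size at most 3, so the width is 3 − 1 = 2 and tw(G) ≤ 2. Conversely, {a, c, d} is a clique of size 3, and the vertices of any clique must share a bag in every tree decomposition; so some bag has ≥ 3 vertices and tw(G) ≥ 2. Therefore the treewidth is 2.

Treewidth 2.
One optimal decomposition is:
Bags: B1 = {a, c, d}  B2 = {a, c, e}  B3 = {a, b, d}
Tree: B1–B2, B1–B3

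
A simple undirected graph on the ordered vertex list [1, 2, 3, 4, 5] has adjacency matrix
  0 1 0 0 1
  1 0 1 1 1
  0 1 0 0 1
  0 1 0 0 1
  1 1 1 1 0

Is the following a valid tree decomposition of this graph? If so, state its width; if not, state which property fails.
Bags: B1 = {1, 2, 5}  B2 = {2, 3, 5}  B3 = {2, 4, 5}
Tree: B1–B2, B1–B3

Every vertex of G appears in some bag (union = {1, 2, 3, 4, 5}); every edge is covered by a bag; and for each vertex v the set of bags containing v is connected in the bag tree. The decomposition is therefore valid. The largest bag has 3 vertices, so the width is 2.

Yes; width 2.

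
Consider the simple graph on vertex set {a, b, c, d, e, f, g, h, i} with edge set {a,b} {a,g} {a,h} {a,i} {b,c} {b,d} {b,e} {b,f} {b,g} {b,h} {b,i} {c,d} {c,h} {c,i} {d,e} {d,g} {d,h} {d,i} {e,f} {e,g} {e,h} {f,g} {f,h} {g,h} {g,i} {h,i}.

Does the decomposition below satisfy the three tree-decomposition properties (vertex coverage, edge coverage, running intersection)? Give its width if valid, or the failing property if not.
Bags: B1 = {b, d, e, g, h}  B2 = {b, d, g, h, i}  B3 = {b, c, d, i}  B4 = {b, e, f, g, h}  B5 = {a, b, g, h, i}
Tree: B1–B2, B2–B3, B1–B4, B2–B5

A tree decomposition must satisfy three properties: every vertex lies in some bag; for every edge, both endpoints lie together in some bag; and for every vertex, the bags containing it form a connected subtree. Here edge (h,c) lies in no bag, so the decomposition is invalid.

No — edge (h,c) lies in no bag.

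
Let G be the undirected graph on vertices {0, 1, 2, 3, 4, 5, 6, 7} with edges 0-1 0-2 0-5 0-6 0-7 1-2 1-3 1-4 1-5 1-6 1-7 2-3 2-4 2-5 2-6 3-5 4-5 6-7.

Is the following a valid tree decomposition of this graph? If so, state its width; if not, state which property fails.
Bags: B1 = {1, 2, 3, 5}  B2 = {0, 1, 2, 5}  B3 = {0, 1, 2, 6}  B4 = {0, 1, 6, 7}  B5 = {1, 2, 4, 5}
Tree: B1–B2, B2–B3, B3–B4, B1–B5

Yes; width 3.

Every vertex of G appears in some bag (union = {0, 1, 2, 3, 4, 5, 6, 7}); every edge is covered by a bag; and for each vertex v the set of bags containing v is connected in the bag tree. The decomposition is therefore valid. The largest bag has 4 vertices, so the width is 3.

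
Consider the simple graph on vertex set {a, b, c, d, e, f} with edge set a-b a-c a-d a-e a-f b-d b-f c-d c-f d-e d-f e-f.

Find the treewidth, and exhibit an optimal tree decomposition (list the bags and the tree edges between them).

Treewidth 3.
One such decomposition:
Bags: B1 = {a, c, d, f}  B2 = {a, d, e, f}  B3 = {a, b, d, f}
Tree: B1–B2, B1–B3

The largest bag has 4 vertices, giving width 3; this decomposition certifies tw(G) ≤ 3. On the other hand G contains the 4-clique {a, d, e, f}. A clique must lie in a single bag of any decomposition, so no decomposition can have width below 3. The upper and lower bounds meet at 3, so that is the treewidth.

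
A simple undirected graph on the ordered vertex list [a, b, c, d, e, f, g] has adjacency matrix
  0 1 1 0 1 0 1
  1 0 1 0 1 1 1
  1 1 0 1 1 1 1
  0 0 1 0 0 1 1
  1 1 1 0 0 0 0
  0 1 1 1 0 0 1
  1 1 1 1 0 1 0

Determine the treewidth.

A width-3 tree decomposition is:
Bags: B1 = {a, b, c, e}  B2 = {a, b, c, g}  B3 = {b, c, f, g}  B4 = {c, d, f, g}
Tree: B1–B2, B2–B3, B3–B4
Every bag has size at most 4, so the width is 4 − 1 = 3 and tw(G) ≤ 3. On the other hand G contains the 4-clique {a, b, c, g}. A clique must lie in a single bag of any decomposition, so no decomposition can have width below 3. Combining the bounds, tw(G) = 3.

3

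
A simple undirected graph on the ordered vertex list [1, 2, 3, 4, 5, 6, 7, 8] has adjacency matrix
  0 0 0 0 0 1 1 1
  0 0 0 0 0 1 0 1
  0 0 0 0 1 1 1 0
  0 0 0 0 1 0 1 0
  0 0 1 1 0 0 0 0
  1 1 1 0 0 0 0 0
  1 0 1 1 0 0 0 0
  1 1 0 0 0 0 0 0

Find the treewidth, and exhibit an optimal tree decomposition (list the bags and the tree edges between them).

The largest bag has 3 vertices, giving width 2; this decomposition certifies tw(G) ≤ 2. The edges 4–5–3–7–4 form a cycle, so G is not a tree and its treewidth is at least 2. The upper and lower bounds meet at 2, so that is the treewidth.

Treewidth 2.
One such decomposition:
Bags: B1 = {4, 5, 7}  B2 = {3, 5, 7}  B3 = {1, 3, 7}  B4 = {1, 3, 6}  B5 = {1, 6, 8}  B6 = {2, 6, 8}
Tree: B1–B2, B2–B3, B3–B4, B4–B5, B5–B6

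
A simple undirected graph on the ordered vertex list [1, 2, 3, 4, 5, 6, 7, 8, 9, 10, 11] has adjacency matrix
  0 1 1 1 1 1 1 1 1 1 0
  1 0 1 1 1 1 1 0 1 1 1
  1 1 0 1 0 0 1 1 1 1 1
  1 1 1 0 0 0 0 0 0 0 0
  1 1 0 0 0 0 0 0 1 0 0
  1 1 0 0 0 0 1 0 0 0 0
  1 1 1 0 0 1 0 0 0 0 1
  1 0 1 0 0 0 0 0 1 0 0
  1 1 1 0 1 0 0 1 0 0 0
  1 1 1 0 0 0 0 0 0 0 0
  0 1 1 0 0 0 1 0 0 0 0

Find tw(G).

3

A width-3 tree decomposition is:
Bags: B1 = {2, 3, 7, 11}  B2 = {1, 2, 3, 7}  B3 = {1, 2, 3, 4}  B4 = {1, 2, 3, 9}  B5 = {1, 2, 5, 9}  B6 = {1, 3, 8, 9}  B7 = {1, 2, 3, 10}  B8 = {1, 2, 6, 7}
Tree: B1–B2, B2–B3, B2–B4, B4–B5, B4–B6, B2–B7, B2–B8
Every bag has size at most 4, so the width is 4 − 1 = 3 and tw(G) ≤ 3. Conversely, {1, 3, 8, 9} is a clique of size 4, and the vertices of any clique must share a bag in every tree decomposition; so some bag has ≥ 4 vertices and tw(G) ≥ 3. Combining the bounds, tw(G) = 3.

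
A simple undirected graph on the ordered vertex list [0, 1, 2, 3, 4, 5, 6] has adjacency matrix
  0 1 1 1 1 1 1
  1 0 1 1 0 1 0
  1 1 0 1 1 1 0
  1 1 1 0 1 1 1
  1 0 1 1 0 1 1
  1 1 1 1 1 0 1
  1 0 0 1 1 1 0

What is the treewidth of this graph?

A width-4 tree decomposition is:
Bags: B1 = {0, 3, 4, 5, 6}  B2 = {0, 2, 3, 4, 5}  B3 = {0, 1, 2, 3, 5}
Tree: B1–B2, B2–B3
Each bag holds 5 vertices, so the decomposition has width 4, which upper-bounds the treewidth. Conversely, {0, 1, 2, 3, 5} is a clique of size 5, and the vertices of any clique must share a bag in every tree decomposition; so some bag has ≥ 5 vertices and tw(G) ≥ 4. The upper and lower bounds meet at 4, so that is the treewidth.

4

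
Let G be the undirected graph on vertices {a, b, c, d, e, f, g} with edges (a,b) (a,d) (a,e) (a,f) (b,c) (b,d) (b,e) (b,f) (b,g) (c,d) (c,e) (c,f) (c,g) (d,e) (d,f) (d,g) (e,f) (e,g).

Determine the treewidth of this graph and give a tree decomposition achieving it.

Each bag holds 5 vertices, so the decomposition has width 4, which upper-bounds the treewidth. Conversely, {b, c, d, e, g} is a clique of size 5, and the vertices of any clique must share a bag in every tree decomposition; so some bag has ≥ 5 vertices and tw(G) ≥ 4. Therefore the treewidth is 4.

Treewidth 4.
One optimal decomposition is:
Bags: B1 = {b, c, d, e, f}  B2 = {a, b, d, e, f}  B3 = {b, c, d, e, g}
Tree: B1–B2, B1–B3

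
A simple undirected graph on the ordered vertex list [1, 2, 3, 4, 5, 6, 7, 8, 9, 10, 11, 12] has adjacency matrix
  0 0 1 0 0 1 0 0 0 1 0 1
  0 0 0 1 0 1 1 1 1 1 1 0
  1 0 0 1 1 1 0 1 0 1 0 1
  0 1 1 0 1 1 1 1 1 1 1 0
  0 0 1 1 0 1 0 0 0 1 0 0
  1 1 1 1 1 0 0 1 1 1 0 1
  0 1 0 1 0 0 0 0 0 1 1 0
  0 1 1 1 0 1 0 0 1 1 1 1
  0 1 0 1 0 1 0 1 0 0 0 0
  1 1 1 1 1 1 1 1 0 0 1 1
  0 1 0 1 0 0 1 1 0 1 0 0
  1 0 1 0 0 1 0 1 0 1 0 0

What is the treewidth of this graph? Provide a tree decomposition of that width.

The largest bag has 5 vertices, giving width 4; this decomposition certifies tw(G) ≤ 4. For the lower bound, the 5 vertices {2, 4, 6, 8, 9} are pairwise adjacent, and any tree decomposition puts a clique entirely inside one bag — forcing width ≥ 4. Combining the bounds, tw(G) = 4.

Treewidth 4.
One such decomposition:
Bags: B1 = {3, 4, 6, 8, 10}  B2 = {2, 4, 6, 8, 10}  B3 = {3, 6, 8, 10, 12}  B4 = {2, 4, 8, 10, 11}  B5 = {2, 4, 6, 8, 9}  B6 = {2, 4, 7, 10, 11}  B7 = {1, 3, 6, 10, 12}  B8 = {3, 4, 5, 6, 10}
Tree: B1–B2, B1–B3, B2–B4, B2–B5, B4–B6, B3–B7, B1–B8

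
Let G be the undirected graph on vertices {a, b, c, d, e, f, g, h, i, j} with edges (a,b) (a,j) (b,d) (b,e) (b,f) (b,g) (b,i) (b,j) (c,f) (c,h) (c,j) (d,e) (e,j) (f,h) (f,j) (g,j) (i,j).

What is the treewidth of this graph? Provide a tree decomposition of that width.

Treewidth 2.
One optimal decomposition is:
Bags: B1 = {c, f, j}  B2 = {b, f, j}  B3 = {b, e, j}  B4 = {b, i, j}  B5 = {b, g, j}  B6 = {c, f, h}  B7 = {b, d, e}  B8 = {a, b, j}
Tree: B1–B2, B2–B3, B3–B4, B4–B5, B1–B6, B3–B7, B4–B8

Every bag has size at most 3, so the width is 3 − 1 = 2 and tw(G) ≤ 2. For the lower bound, the 3 vertices {c, f, h} are pairwise adjacent, and any tree decomposition puts a clique entirely inside one bag — forcing width ≥ 2. The upper and lower bounds meet at 2, so that is the treewidth.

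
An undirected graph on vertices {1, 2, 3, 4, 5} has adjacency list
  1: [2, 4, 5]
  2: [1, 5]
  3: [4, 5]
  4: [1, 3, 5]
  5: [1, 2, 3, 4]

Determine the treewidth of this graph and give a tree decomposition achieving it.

Treewidth 2.
One such decomposition:
Bags: B1 = {1, 4, 5}  B2 = {1, 2, 5}  B3 = {3, 4, 5}
Tree: B1–B2, B1–B3

Each bag holds 3 vertices, so the decomposition has width 2, which upper-bounds the treewidth. On the other hand G contains the 3-clique {1, 2, 5}. A clique must lie in a single bag of any decomposition, so no decomposition can have width below 2. Therefore the treewidth is 2.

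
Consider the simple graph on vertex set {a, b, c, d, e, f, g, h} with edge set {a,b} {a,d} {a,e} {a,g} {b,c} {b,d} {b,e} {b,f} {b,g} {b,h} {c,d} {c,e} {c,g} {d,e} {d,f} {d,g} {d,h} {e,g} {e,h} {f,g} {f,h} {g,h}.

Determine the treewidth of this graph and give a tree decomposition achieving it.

Treewidth 4.
One such decomposition:
Bags: B1 = {b, c, d, e, g}  B2 = {b, d, e, g, h}  B3 = {b, d, f, g, h}  B4 = {a, b, d, e, g}
Tree: B1–B2, B2–B3, B1–B4

Each bag holds 5 vertices, so the decomposition has width 4, which upper-bounds the treewidth. For the lower bound, the 5 vertices {b, d, e, g, h} are pairwise adjacent, and any tree decomposition puts a clique entirely inside one bag — forcing width ≥ 4. Therefore the treewidth is 4.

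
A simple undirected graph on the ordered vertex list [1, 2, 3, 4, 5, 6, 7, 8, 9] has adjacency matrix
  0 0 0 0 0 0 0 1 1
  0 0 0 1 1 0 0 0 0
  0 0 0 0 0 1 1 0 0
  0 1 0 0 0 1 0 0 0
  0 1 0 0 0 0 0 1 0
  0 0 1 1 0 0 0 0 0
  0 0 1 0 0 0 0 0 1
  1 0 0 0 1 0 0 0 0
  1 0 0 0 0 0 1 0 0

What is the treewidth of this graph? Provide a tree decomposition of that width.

Each bag holds 3 vertices, so the decomposition has width 2, which upper-bounds the treewidth. For the lower bound, G contains the cycle 6–3–7–9–1–8–5–2–4–6, so G is not a forest; only forests have treewidth ≤ 1, hence tw(G) ≥ 2. Therefore the treewidth is 2.

Treewidth 2.
One such decomposition:
Bags: B1 = {3, 6, 7}  B2 = {6, 7, 9}  B3 = {1, 6, 9}  B4 = {1, 6, 8}  B5 = {5, 6, 8}  B6 = {2, 5, 6}  B7 = {2, 4, 6}
Tree: B1–B2, B2–B3, B3–B4, B4–B5, B5–B6, B6–B7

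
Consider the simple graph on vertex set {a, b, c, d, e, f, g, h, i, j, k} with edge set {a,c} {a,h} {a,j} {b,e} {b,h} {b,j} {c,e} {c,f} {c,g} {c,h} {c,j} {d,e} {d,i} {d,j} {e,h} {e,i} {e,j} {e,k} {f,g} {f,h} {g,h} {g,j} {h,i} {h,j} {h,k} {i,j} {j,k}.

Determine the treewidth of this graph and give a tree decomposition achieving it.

Each bag holds 4 vertices, so the decomposition has width 3, which upper-bounds the treewidth. On the other hand G contains the 4-clique {d, e, i, j}. A clique must lie in a single bag of any decomposition, so no decomposition can have width below 3. Therefore the treewidth is 3.

Treewidth 3.
Bags: B1 = {c, e, h, j}  B2 = {c, g, h, j}  B3 = {a, c, h, j}  B4 = {e, h, i, j}  B5 = {e, h, j, k}  B6 = {d, e, i, j}  B7 = {b, e, h, j}  B8 = {c, f, g, h}
Tree: B1–B2, B2–B3, B1–B4, B4–B5, B4–B6, B1–B7, B2–B8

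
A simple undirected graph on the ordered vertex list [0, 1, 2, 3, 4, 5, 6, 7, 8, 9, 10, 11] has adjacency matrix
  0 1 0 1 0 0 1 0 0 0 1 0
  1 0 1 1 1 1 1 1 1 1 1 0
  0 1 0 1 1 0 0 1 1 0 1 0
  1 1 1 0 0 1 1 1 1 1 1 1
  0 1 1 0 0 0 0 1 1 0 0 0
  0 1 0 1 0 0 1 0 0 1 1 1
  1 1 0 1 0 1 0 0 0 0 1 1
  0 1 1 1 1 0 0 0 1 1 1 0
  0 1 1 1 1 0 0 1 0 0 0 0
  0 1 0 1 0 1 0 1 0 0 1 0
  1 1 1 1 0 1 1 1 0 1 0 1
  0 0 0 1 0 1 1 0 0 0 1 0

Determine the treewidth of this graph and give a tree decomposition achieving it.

Each bag holds 5 vertices, so the decomposition has width 4, which upper-bounds the treewidth. For the lower bound, the 5 vertices {1, 2, 3, 7, 8} are pairwise adjacent, and any tree decomposition puts a clique entirely inside one bag — forcing width ≥ 4. Therefore the treewidth is 4.

Treewidth 4.
One optimal decomposition is:
Bags: B1 = {1, 2, 3, 7, 10}  B2 = {1, 3, 7, 9, 10}  B3 = {1, 3, 5, 9, 10}  B4 = {1, 3, 5, 6, 10}  B5 = {1, 2, 3, 7, 8}  B6 = {0, 1, 3, 6, 10}  B7 = {3, 5, 6, 10, 11}  B8 = {1, 2, 4, 7, 8}
Tree: B1–B2, B2–B3, B3–B4, B1–B5, B4–B6, B4–B7, B5–B8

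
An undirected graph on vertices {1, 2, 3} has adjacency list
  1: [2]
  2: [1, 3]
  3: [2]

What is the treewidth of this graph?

1

A width-1 tree decomposition is:
Bags: B1 = {2, 3}  B2 = {1, 2}
Tree: B1–B2
Every bag has size at most 2, so the width is 2 − 1 = 1 and tw(G) ≤ 1. Any graph with an edge has treewidth ≥ 1, and G has the edge 2–3. Hence tw(G) = 1 exactly.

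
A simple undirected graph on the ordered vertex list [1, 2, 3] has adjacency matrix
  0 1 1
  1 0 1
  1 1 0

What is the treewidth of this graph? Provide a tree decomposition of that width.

Treewidth 2.
One optimal decomposition is:
Bags: B1 = {1, 2, 3}
Tree: (single bag)

A single bag containing all 3 vertices is trivially a valid decomposition of width 2. Conversely, {1, 2, 3} is a clique of size 3, and the vertices of any clique must share a bag in every tree decomposition; so some bag has ≥ 3 vertices and tw(G) ≥ 2. The upper and lower bounds meet at 2, so that is the treewidth.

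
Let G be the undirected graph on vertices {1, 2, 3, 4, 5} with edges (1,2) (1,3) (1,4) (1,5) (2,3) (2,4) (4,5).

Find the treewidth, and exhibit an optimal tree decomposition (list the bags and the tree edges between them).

Each bag holds 3 vertices, so the decomposition has width 2, which upper-bounds the treewidth. For the lower bound, the 3 vertices {1, 2, 3} are pairwise adjacent, and any tree decomposition puts a clique entirely inside one bag — forcing width ≥ 2. Combining the bounds, tw(G) = 2.

Treewidth 2.
Bags: B1 = {1, 2, 4}  B2 = {1, 4, 5}  B3 = {1, 2, 3}
Tree: B1–B2, B1–B3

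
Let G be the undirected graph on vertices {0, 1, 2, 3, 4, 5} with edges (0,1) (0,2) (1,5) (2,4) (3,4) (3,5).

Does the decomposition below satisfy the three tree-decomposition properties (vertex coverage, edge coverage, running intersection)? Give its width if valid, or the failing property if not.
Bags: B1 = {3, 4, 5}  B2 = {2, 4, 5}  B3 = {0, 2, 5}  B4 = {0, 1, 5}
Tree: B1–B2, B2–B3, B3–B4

Yes; width 2.

Checking the three conditions: (i) the bags cover all of {0, 1, 2, 3, 4, 5}; (ii) for each edge, some bag contains both endpoints; (iii) the bags containing any fixed vertex form a subtree. All hold, so the decomposition is valid with width 3 − 1 = 2.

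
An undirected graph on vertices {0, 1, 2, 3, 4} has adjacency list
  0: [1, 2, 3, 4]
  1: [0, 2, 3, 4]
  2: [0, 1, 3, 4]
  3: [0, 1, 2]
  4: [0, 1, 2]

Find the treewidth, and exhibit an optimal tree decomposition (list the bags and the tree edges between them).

Treewidth 3.
Bags: B1 = {0, 1, 2, 3}  B2 = {0, 1, 2, 4}
Tree: B1–B2

Each bag holds 4 vertices, so the decomposition has width 3, which upper-bounds the treewidth. On the other hand G contains the 4-clique {0, 1, 2, 3}. A clique must lie in a single bag of any decomposition, so no decomposition can have width below 3. Therefore the treewidth is 3.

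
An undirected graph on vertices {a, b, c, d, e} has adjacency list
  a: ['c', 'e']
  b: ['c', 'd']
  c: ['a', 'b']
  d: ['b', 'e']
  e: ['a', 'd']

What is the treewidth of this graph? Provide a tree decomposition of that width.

Treewidth 2.
Bags: B1 = {a, c, e}  B2 = {b, c, e}  B3 = {b, d, e}
Tree: B1–B2, B2–B3

Each bag holds 3 vertices, so the decomposition has width 2, which upper-bounds the treewidth. Since e–a–c–b–d–e is a cycle in G, G is not acyclic. Forests are exactly the graphs of treewidth ≤ 1, so tw(G) ≥ 2. Hence tw(G) = 2 exactly.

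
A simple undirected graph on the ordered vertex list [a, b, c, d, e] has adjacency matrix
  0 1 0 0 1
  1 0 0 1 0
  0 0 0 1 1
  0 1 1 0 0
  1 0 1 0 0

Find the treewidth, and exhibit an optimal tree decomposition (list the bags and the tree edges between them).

Treewidth 2.
One optimal decomposition is:
Bags: B1 = {a, b, d}  B2 = {a, c, d}  B3 = {a, c, e}
Tree: B1–B2, B2–B3

Every bag has size at most 3, so the width is 3 − 1 = 2 and tw(G) ≤ 2. For the lower bound, G contains the cycle a–b–d–c–e–a, so G is not a forest; only forests have treewidth ≤ 1, hence tw(G) ≥ 2. Hence tw(G) = 2 exactly.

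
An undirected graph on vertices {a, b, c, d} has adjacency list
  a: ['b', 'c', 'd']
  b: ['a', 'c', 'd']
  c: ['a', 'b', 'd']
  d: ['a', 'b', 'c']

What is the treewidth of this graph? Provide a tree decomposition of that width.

Treewidth 3.
One optimal decomposition is:
Bags: B1 = {a, b, c, d}
Tree: (single bag)

A single bag containing all 4 vertices is trivially a valid decomposition of width 3. Conversely, {a, b, c, d} is a clique of size 4, and the vertices of any clique must share a bag in every tree decomposition; so some bag has ≥ 4 vertices and tw(G) ≥ 3. Combining the bounds, tw(G) = 3.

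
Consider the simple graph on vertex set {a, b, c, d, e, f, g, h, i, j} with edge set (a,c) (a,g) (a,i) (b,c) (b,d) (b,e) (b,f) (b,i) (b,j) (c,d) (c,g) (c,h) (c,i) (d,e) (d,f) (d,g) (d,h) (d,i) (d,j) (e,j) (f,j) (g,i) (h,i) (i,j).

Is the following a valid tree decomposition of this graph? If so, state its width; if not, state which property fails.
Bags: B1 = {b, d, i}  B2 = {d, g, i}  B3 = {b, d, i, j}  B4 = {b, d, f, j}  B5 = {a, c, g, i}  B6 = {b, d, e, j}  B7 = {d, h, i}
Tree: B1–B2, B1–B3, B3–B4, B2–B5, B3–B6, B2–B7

No — edge (c,b) lies in no bag.

A tree decomposition must satisfy three properties: every vertex lies in some bag; for every edge, both endpoints lie together in some bag; and for every vertex, the bags containing it form a connected subtree. Here edge (c,b) lies in no bag, so the decomposition is invalid.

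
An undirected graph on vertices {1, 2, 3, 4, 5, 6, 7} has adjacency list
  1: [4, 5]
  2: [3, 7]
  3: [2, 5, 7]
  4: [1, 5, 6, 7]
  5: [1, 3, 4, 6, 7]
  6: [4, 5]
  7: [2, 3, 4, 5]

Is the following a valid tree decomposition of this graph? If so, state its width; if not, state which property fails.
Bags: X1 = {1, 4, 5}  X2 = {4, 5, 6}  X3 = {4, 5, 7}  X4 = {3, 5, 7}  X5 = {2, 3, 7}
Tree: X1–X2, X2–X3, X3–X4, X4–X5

Vertex coverage: the bags together contain {1, 2, 3, 4, 5, 6, 7}, the full vertex set. Edge coverage: each edge of G has both endpoints in at least one bag. Running intersection: for every vertex, the bags containing it form a connected subtree. All three properties hold, so this is a valid tree decomposition of width max|bag| − 1 = 2, and hence tw(G) ≤ 2.

Yes; width 2.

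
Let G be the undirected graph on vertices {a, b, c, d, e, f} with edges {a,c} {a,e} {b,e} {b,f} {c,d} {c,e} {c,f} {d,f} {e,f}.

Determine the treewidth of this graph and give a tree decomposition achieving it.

Treewidth 2.
Bags: B1 = {c, d, f}  B2 = {c, e, f}  B3 = {a, c, e}  B4 = {b, e, f}
Tree: B1–B2, B2–B3, B2–B4

Every bag has size at most 3, so the width is 3 − 1 = 2 and tw(G) ≤ 2. For the lower bound, the 3 vertices {c, d, f} are pairwise adjacent, and any tree decomposition puts a clique entirely inside one bag — forcing width ≥ 2. The upper and lower bounds meet at 2, so that is the treewidth.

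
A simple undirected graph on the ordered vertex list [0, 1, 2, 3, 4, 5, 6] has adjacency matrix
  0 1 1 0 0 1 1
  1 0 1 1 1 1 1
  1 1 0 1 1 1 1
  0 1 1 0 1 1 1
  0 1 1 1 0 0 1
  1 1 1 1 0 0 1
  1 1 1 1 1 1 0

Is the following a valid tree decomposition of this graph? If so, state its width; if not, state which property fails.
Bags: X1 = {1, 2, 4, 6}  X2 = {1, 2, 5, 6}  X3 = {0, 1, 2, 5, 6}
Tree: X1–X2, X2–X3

A tree decomposition must satisfy three properties: every vertex lies in some bag; for every edge, both endpoints lie together in some bag; and for every vertex, the bags containing it form a connected subtree. Here vertex 3 appears in no bag, so the decomposition is invalid.

No — vertex 3 appears in no bag.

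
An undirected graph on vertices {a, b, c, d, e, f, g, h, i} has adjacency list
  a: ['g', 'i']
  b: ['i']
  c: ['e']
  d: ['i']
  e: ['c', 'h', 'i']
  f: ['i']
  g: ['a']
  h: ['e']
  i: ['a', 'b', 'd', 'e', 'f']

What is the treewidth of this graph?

1

A width-1 tree decomposition is:
Bags: B1 = {f, i}  B2 = {d, i}  B3 = {b, i}  B4 = {e, i}  B5 = {e, h}  B6 = {a, i}  B7 = {a, g}  B8 = {c, e}
Tree: B1–B2, B1–B3, B1–B4, B4–B5, B1–B6, B6–B7, B5–B8
The largest bag has 2 vertices, giving width 1; this decomposition certifies tw(G) ≤ 1. G has an edge, so its treewidth is at least 1. Hence tw(G) = 1 exactly.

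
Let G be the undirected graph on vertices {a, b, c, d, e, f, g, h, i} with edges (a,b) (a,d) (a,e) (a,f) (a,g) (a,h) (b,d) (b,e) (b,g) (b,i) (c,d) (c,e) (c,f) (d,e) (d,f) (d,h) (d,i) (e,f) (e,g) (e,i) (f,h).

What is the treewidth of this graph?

3

A width-3 tree decomposition is:
Bags: B1 = {a, d, e, f}  B2 = {a, b, d, e}  B3 = {b, d, e, i}  B4 = {a, d, f, h}  B5 = {a, b, e, g}  B6 = {c, d, e, f}
Tree: B1–B2, B2–B3, B1–B4, B2–B5, B1–B6
Each bag holds 4 vertices, so the decomposition has width 3, which upper-bounds the treewidth. For the lower bound, the 4 vertices {c, d, e, f} are pairwise adjacent, and any tree decomposition puts a clique entirely inside one bag — forcing width ≥ 3. Combining the bounds, tw(G) = 3.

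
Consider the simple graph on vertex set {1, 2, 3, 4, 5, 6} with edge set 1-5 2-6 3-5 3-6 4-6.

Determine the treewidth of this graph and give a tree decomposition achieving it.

Treewidth 1.
One such decomposition:
Bags: B1 = {2, 6}  B2 = {3, 6}  B3 = {3, 5}  B4 = {4, 6}  B5 = {1, 5}
Tree: B1–B2, B2–B3, B1–B4, B3–B5

The largest bag has 2 vertices, giving width 1; this decomposition certifies tw(G) ≤ 1. Since G has at least one edge (e.g. 2–6), it is not an edgeless graph, so tw(G) ≥ 1. Therefore the treewidth is 1.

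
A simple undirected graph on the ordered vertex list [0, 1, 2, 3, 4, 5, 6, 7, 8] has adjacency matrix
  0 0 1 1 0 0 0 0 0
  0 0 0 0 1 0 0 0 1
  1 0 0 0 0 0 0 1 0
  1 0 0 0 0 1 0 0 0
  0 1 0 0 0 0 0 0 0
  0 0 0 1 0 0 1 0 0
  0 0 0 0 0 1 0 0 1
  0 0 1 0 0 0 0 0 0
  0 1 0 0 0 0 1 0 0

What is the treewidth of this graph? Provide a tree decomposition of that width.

Every bag has size at most 2, so the width is 2 − 1 = 1 and tw(G) ≤ 1. Any graph with an edge has treewidth ≥ 1, and G has the edge 4–1. The upper and lower bounds meet at 1, so that is the treewidth.

Treewidth 1.
One such decomposition:
Bags: B1 = {1, 4}  B2 = {1, 8}  B3 = {6, 8}  B4 = {5, 6}  B5 = {3, 5}  B6 = {0, 3}  B7 = {0, 2}  B8 = {2, 7}
Tree: B1–B2, B2–B3, B3–B4, B4–B5, B5–B6, B6–B7, B7–B8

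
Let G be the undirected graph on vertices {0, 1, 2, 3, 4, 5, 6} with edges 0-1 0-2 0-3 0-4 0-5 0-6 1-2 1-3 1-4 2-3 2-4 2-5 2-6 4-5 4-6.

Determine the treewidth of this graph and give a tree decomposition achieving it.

The largest bag has 4 vertices, giving width 3; this decomposition certifies tw(G) ≤ 3. For the lower bound, the 4 vertices {0, 1, 2, 3} are pairwise adjacent, and any tree decomposition puts a clique entirely inside one bag — forcing width ≥ 3. Therefore the treewidth is 3.

Treewidth 3.
Bags: B1 = {0, 2, 4, 5}  B2 = {0, 1, 2, 4}  B3 = {0, 2, 4, 6}  B4 = {0, 1, 2, 3}
Tree: B1–B2, B1–B3, B2–B4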